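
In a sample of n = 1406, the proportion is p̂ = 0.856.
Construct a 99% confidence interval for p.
(0.832, 0.880)

Proportion CI:
SE = √(p̂(1-p̂)/n) = √(0.856 · 0.144 / 1406) = 0.00936

z* = 2.576
Margin = z* · SE = 2.576 · 0.00936 = 0.0241

CI: 0.856 ± 0.0241 = (0.832, 0.880)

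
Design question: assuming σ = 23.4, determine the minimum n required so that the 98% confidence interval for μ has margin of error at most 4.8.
n ≥ 129

For margin E ≤ 4.8:
n ≥ (z* · σ / E)²
n ≥ (2.326 · 23.4 / 4.8)²
n ≥ 128.58

Minimum n = 129 (rounding up)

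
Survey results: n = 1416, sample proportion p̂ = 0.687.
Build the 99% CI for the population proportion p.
(0.655, 0.719)

Proportion CI:
SE = √(p̂(1-p̂)/n) = √(0.687 · 0.313 / 1416) = 0.01232

z* = 2.576
Margin = z* · SE = 2.576 · 0.01232 = 0.0317

CI: 0.687 ± 0.0317 = (0.655, 0.719)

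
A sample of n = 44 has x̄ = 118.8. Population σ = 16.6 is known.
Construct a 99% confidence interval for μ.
(112.35, 125.25)

z-interval (σ known):
z* = 2.576 for 99% confidence

Margin of error = z* · σ/√n = 2.576 · 16.6/√44 = 6.45

CI: (118.8 - 6.45, 118.8 + 6.45) = (112.35, 125.25)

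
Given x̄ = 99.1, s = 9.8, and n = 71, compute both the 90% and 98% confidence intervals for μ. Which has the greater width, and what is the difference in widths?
98% CI is wider by 1.66

df = 70
90% CI: t* = 1.667, (97.16, 101.04), width = 2 · t* · s/√n = 3.88
98% CI: t* = 2.381, (96.33, 101.87), width = 2 · t* · s/√n = 5.54

The 98% CI is wider by 5.54 - 3.88 = 1.66.
Higher confidence requires a wider interval.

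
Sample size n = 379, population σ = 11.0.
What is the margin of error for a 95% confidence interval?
Margin of error = 1.11

Margin of error = z* · σ/√n
= 1.960 · 11.0/√379
= 1.960 · 11.0/19.4679
= 1.11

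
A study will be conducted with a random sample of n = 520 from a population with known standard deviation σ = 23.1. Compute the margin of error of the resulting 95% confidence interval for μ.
Margin of error = 1.99

Margin of error = z* · σ/√n
= 1.960 · 23.1/√520
= 1.960 · 23.1/22.8035
= 1.99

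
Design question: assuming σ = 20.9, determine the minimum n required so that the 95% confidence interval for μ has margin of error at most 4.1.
n ≥ 100

For margin E ≤ 4.1:
n ≥ (z* · σ / E)²
n ≥ (1.960 · 20.9 / 4.1)²
n ≥ 99.82

Minimum n = 100 (rounding up)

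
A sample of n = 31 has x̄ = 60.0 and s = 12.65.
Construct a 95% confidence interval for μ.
(55.36, 64.64)

t-interval (σ unknown):
df = n - 1 = 30
t* = 2.042 for 95% confidence

Margin of error = t* · s/√n = 2.042 · 12.65/√31 = 4.64

CI: (55.36, 64.64)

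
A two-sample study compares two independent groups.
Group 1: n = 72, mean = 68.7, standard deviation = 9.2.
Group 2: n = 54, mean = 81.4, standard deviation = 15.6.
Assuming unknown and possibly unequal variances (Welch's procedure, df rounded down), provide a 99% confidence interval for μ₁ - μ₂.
(-18.99, -6.41)

Difference: x̄₁ - x̄₂ = -12.70
SE = √(s₁²/n₁ + s₂²/n₂) = √(9.2²/72 + 15.6²/54) = 2.3837
df = 80.18 → 80 (Welch–Satterthwaite, rounded down)
t* = 2.639

CI: -12.70 ± 2.639 · 2.3837 = -12.70 ± 6.29 = (-18.99, -6.41)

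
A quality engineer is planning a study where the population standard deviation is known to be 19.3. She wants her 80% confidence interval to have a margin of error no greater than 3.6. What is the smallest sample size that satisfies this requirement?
n ≥ 48

For margin E ≤ 3.6:
n ≥ (z* · σ / E)²
n ≥ (1.282 · 19.3 / 3.6)²
n ≥ 47.24

Minimum n = 48 (rounding up)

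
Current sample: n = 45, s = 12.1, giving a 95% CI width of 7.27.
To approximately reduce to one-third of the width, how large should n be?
n ≈ 405

CI width ∝ 1/√n
To reduce width by factor 3, need √n to grow by 3 → need 3² = 9 times as many samples.

Current: n = 45, width = 7.27
New: n = 405, width ≈ 2.36

Width reduced by factor of 7.27/2.36 = 3.08.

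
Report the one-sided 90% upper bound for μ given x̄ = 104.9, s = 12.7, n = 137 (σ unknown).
μ ≤ 106.30

Upper bound (one-sided):
t* = 1.288 (one-sided for 90%)
Upper bound = x̄ + t* · s/√n = 104.9 + 1.288 · 12.7/√137 = 106.30

We are 90% confident that μ ≤ 106.30.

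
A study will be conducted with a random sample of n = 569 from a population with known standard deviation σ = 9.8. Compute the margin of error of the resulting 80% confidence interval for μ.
Margin of error = 0.53

Margin of error = z* · σ/√n
= 1.282 · 9.8/√569
= 1.282 · 9.8/23.8537
= 0.53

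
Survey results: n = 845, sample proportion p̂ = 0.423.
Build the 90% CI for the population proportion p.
(0.395, 0.451)

Proportion CI:
SE = √(p̂(1-p̂)/n) = √(0.423 · 0.577 / 845) = 0.01700

z* = 1.645
Margin = z* · SE = 1.645 · 0.01700 = 0.0280

CI: 0.423 ± 0.0280 = (0.395, 0.451)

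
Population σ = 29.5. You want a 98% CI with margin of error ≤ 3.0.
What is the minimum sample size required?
n ≥ 524

For margin E ≤ 3.0:
n ≥ (z* · σ / E)²
n ≥ (2.326 · 29.5 / 3.0)²
n ≥ 523.14

Minimum n = 524 (rounding up)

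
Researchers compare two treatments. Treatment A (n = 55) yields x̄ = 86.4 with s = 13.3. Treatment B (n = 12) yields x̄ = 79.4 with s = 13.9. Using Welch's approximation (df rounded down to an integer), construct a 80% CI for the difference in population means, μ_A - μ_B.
(1.11, 12.89)

Difference: x̄₁ - x̄₂ = 7.00
SE = √(s₁²/n₁ + s₂²/n₂) = √(13.3²/55 + 13.9²/12) = 4.3951
df = 15.71 → 15 (Welch–Satterthwaite, rounded down)
t* = 1.341

CI: 7.00 ± 1.341 · 4.3951 = 7.00 ± 5.89 = (1.11, 12.89)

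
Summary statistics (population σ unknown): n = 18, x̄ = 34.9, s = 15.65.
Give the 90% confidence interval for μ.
(28.48, 41.32)

t-interval (σ unknown):
df = n - 1 = 17
t* = 1.740 for 90% confidence

Margin of error = t* · s/√n = 1.740 · 15.65/√18 = 6.42

CI: (28.48, 41.32)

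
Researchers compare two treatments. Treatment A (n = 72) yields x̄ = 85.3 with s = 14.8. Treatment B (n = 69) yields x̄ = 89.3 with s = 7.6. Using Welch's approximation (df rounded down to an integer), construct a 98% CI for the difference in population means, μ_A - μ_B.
(-8.65, 0.65)

Difference: x̄₁ - x̄₂ = -4.00
SE = √(s₁²/n₁ + s₂²/n₂) = √(14.8²/72 + 7.6²/69) = 1.9696
df = 106.99 → 106 (Welch–Satterthwaite, rounded down)
t* = 2.362

CI: -4.00 ± 2.362 · 1.9696 = -4.00 ± 4.65 = (-8.65, 0.65)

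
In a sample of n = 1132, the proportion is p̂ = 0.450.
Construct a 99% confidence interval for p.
(0.412, 0.488)

Proportion CI:
SE = √(p̂(1-p̂)/n) = √(0.450 · 0.550 / 1132) = 0.01479

z* = 2.576
Margin = z* · SE = 2.576 · 0.01479 = 0.0381

CI: 0.450 ± 0.0381 = (0.412, 0.488)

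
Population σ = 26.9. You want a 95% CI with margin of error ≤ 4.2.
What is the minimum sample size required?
n ≥ 158

For margin E ≤ 4.2:
n ≥ (z* · σ / E)²
n ≥ (1.960 · 26.9 / 4.2)²
n ≥ 157.59

Minimum n = 158 (rounding up)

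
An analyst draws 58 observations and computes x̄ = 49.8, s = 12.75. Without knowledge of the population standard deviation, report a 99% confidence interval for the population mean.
(45.34, 54.26)

t-interval (σ unknown):
df = n - 1 = 57
t* = 2.665 for 99% confidence

Margin of error = t* · s/√n = 2.665 · 12.75/√58 = 4.46

CI: (45.34, 54.26)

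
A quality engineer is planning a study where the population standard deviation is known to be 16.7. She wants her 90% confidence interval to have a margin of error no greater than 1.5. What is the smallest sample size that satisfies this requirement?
n ≥ 336

For margin E ≤ 1.5:
n ≥ (z* · σ / E)²
n ≥ (1.645 · 16.7 / 1.5)²
n ≥ 335.41

Minimum n = 336 (rounding up)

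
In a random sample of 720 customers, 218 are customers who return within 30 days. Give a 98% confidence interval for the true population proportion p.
(0.263, 0.343)

Proportion CI:
p̂ = 218/720 = 0.30278
SE = √(p̂(1-p̂)/n) = √(0.30278 · 0.69722 / 720) = 0.01712

z* = 2.326
Margin = z* · SE = 2.326 · 0.01712 = 0.0398

CI: 0.30278 ± 0.0398 = (0.263, 0.343)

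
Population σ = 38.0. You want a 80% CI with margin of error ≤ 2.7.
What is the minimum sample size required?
n ≥ 326

For margin E ≤ 2.7:
n ≥ (z* · σ / E)²
n ≥ (1.282 · 38.0 / 2.7)²
n ≥ 325.55

Minimum n = 326 (rounding up)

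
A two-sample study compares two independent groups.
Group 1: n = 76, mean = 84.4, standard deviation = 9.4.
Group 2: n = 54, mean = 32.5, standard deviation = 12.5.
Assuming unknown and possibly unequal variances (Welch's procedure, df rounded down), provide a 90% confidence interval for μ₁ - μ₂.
(48.55, 55.25)

Difference: x̄₁ - x̄₂ = 51.90
SE = √(s₁²/n₁ + s₂²/n₂) = √(9.4²/76 + 12.5²/54) = 2.0140
df = 93.48 → 93 (Welch–Satterthwaite, rounded down)
t* = 1.661

CI: 51.90 ± 1.661 · 2.0140 = 51.90 ± 3.35 = (48.55, 55.25)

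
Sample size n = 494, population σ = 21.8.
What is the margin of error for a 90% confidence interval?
Margin of error = 1.61

Margin of error = z* · σ/√n
= 1.645 · 21.8/√494
= 1.645 · 21.8/22.2261
= 1.61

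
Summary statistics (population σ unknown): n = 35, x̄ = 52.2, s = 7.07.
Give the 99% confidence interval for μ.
(48.94, 55.46)

t-interval (σ unknown):
df = n - 1 = 34
t* = 2.728 for 99% confidence

Margin of error = t* · s/√n = 2.728 · 7.07/√35 = 3.26

CI: (48.94, 55.46)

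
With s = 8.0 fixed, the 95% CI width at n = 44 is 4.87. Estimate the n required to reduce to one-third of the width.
n ≈ 396

CI width ∝ 1/√n
To reduce width by factor 3, need √n to grow by 3 → need 3² = 9 times as many samples.

Current: n = 44, width = 4.87
New: n = 396, width ≈ 1.58

Width reduced by factor of 4.87/1.58 = 3.08.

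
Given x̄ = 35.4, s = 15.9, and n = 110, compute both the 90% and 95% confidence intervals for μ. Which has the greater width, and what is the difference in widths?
95% CI is wider by 0.98

df = 109
90% CI: t* = 1.659, (32.88, 37.92), width = 2 · t* · s/√n = 5.03
95% CI: t* = 1.982, (32.40, 38.40), width = 2 · t* · s/√n = 6.01

The 95% CI is wider by 6.01 - 5.03 = 0.98.
Higher confidence requires a wider interval.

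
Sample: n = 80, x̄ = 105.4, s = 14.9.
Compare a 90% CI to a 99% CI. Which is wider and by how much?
99% CI is wider by 3.26

df = 79
90% CI: t* = 1.664, (102.63, 108.17), width = 2 · t* · s/√n = 5.54
99% CI: t* = 2.640, (101.00, 109.80), width = 2 · t* · s/√n = 8.80

The 99% CI is wider by 8.80 - 5.54 = 3.26.
Higher confidence requires a wider interval.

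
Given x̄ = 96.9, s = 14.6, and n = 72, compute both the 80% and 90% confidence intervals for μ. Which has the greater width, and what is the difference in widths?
90% CI is wider by 1.29

df = 71
80% CI: t* = 1.294, (94.67, 99.13), width = 2 · t* · s/√n = 4.45
90% CI: t* = 1.667, (94.03, 99.77), width = 2 · t* · s/√n = 5.74

The 90% CI is wider by 5.74 - 4.45 = 1.29.
Higher confidence requires a wider interval.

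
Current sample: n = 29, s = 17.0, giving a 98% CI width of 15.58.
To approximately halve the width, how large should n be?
n ≈ 116

CI width ∝ 1/√n
To reduce width by factor 2, need √n to grow by 2 → need 2² = 4 times as many samples.

Current: n = 29, width = 15.58
New: n = 116, width ≈ 7.45

Width reduced by factor of 15.58/7.45 = 2.09.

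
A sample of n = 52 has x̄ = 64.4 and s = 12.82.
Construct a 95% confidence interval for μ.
(60.83, 67.97)

t-interval (σ unknown):
df = n - 1 = 51
t* = 2.008 for 95% confidence

Margin of error = t* · s/√n = 2.008 · 12.82/√52 = 3.57

CI: (60.83, 67.97)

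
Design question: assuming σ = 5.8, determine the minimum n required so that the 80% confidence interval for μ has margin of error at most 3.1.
n ≥ 6

For margin E ≤ 3.1:
n ≥ (z* · σ / E)²
n ≥ (1.282 · 5.8 / 3.1)²
n ≥ 5.75

Minimum n = 6 (rounding up)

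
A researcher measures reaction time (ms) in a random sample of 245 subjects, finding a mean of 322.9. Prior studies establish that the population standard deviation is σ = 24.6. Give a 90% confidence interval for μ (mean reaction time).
(320.31, 325.49)

z-interval (σ known):
z* = 1.645 for 90% confidence

Margin of error = z* · σ/√n = 1.645 · 24.6/√245 = 2.59

CI: (322.9 - 2.59, 322.9 + 2.59) = (320.31, 325.49)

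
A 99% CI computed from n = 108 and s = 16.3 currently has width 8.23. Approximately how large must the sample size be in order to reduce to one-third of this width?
n ≈ 972

CI width ∝ 1/√n
To reduce width by factor 3, need √n to grow by 3 → need 3² = 9 times as many samples.

Current: n = 108, width = 8.23
New: n = 972, width ≈ 2.70

Width reduced by factor of 8.23/2.70 = 3.05.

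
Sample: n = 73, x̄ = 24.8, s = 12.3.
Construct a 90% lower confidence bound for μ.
μ ≥ 22.94

Lower bound (one-sided):
t* = 1.293 (one-sided for 90%)
Lower bound = x̄ - t* · s/√n = 24.8 - 1.293 · 12.3/√73 = 22.94

We are 90% confident that μ ≥ 22.94.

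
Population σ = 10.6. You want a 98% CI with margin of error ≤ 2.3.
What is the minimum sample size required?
n ≥ 115

For margin E ≤ 2.3:
n ≥ (z* · σ / E)²
n ≥ (2.326 · 10.6 / 2.3)²
n ≥ 114.91

Minimum n = 115 (rounding up)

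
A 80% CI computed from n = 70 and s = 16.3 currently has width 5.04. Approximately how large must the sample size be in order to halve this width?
n ≈ 280

CI width ∝ 1/√n
To reduce width by factor 2, need √n to grow by 2 → need 2² = 4 times as many samples.

Current: n = 70, width = 5.04
New: n = 280, width ≈ 2.50

Width reduced by factor of 5.04/2.50 = 2.02.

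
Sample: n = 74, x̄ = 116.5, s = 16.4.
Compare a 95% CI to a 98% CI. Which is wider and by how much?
98% CI is wider by 1.47

df = 73
95% CI: t* = 1.993, (112.70, 120.30), width = 2 · t* · s/√n = 7.60
98% CI: t* = 2.379, (111.96, 121.04), width = 2 · t* · s/√n = 9.07

The 98% CI is wider by 9.07 - 7.60 = 1.47.
Higher confidence requires a wider interval.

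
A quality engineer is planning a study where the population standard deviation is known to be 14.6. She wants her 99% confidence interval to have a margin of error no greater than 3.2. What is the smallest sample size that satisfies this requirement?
n ≥ 139

For margin E ≤ 3.2:
n ≥ (z* · σ / E)²
n ≥ (2.576 · 14.6 / 3.2)²
n ≥ 138.13

Minimum n = 139 (rounding up)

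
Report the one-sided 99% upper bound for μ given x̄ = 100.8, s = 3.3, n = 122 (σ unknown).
μ ≤ 101.50

Upper bound (one-sided):
t* = 2.358 (one-sided for 99%)
Upper bound = x̄ + t* · s/√n = 100.8 + 2.358 · 3.3/√122 = 101.50

We are 99% confident that μ ≤ 101.50.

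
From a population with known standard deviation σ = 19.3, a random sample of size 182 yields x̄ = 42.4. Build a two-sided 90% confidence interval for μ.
(40.05, 44.75)

z-interval (σ known):
z* = 1.645 for 90% confidence

Margin of error = z* · σ/√n = 1.645 · 19.3/√182 = 2.35

CI: (42.4 - 2.35, 42.4 + 2.35) = (40.05, 44.75)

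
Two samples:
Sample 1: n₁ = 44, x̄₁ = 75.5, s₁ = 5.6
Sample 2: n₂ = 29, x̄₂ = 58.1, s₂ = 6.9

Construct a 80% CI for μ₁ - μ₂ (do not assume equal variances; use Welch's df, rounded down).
(15.41, 19.39)

Difference: x̄₁ - x̄₂ = 17.40
SE = √(s₁²/n₁ + s₂²/n₂) = √(5.6²/44 + 6.9²/29) = 1.5344
df = 51.29 → 51 (Welch–Satterthwaite, rounded down)
t* = 1.298

CI: 17.40 ± 1.298 · 1.5344 = 17.40 ± 1.99 = (15.41, 19.39)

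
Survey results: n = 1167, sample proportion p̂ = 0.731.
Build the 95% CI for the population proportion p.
(0.706, 0.756)

Proportion CI:
SE = √(p̂(1-p̂)/n) = √(0.731 · 0.269 / 1167) = 0.01298

z* = 1.960
Margin = z* · SE = 1.960 · 0.01298 = 0.0254

CI: 0.731 ± 0.0254 = (0.706, 0.756)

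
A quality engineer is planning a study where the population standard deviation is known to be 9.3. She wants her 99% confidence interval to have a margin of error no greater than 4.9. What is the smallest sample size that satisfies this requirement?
n ≥ 24

For margin E ≤ 4.9:
n ≥ (z* · σ / E)²
n ≥ (2.576 · 9.3 / 4.9)²
n ≥ 23.90

Minimum n = 24 (rounding up)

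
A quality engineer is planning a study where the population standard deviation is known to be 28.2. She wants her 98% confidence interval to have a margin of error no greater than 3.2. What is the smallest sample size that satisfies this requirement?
n ≥ 421

For margin E ≤ 3.2:
n ≥ (z* · σ / E)²
n ≥ (2.326 · 28.2 / 3.2)²
n ≥ 420.16

Minimum n = 421 (rounding up)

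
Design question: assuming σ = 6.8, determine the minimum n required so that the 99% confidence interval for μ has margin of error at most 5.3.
n ≥ 11

For margin E ≤ 5.3:
n ≥ (z* · σ / E)²
n ≥ (2.576 · 6.8 / 5.3)²
n ≥ 10.92

Minimum n = 11 (rounding up)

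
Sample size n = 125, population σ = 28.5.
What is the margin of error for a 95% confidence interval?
Margin of error = 5.00

Margin of error = z* · σ/√n
= 1.960 · 28.5/√125
= 1.960 · 28.5/11.1803
= 5.00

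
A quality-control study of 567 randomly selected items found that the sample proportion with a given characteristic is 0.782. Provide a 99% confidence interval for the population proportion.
(0.737, 0.827)

Proportion CI:
SE = √(p̂(1-p̂)/n) = √(0.782 · 0.218 / 567) = 0.01734

z* = 2.576
Margin = z* · SE = 2.576 · 0.01734 = 0.0447

CI: 0.782 ± 0.0447 = (0.737, 0.827)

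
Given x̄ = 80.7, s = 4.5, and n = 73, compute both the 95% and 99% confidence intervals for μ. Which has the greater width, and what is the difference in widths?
99% CI is wider by 0.69

df = 72
95% CI: t* = 1.993, (79.65, 81.75), width = 2 · t* · s/√n = 2.10
99% CI: t* = 2.646, (79.31, 82.09), width = 2 · t* · s/√n = 2.79

The 99% CI is wider by 2.79 - 2.10 = 0.69.
Higher confidence requires a wider interval.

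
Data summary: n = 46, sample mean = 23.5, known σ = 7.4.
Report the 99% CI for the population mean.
(20.69, 26.31)

z-interval (σ known):
z* = 2.576 for 99% confidence

Margin of error = z* · σ/√n = 2.576 · 7.4/√46 = 2.81

CI: (23.5 - 2.81, 23.5 + 2.81) = (20.69, 26.31)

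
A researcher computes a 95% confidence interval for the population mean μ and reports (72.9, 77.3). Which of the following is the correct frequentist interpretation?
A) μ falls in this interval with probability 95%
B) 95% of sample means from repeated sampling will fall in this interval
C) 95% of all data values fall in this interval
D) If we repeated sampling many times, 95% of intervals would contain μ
D

A) Wrong — μ is fixed; the randomness lives in the interval, not in μ.
B) Wrong — coverage applies to intervals containing μ, not to future x̄ values.
C) Wrong — a CI is about the parameter μ, not individual data values.
D) Correct — this is the frequentist long-run coverage interpretation.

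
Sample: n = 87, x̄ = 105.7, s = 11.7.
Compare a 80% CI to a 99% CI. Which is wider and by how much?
99% CI is wider by 3.37

df = 86
80% CI: t* = 1.291, (104.08, 107.32), width = 2 · t* · s/√n = 3.24
99% CI: t* = 2.634, (102.40, 109.00), width = 2 · t* · s/√n = 6.61

The 99% CI is wider by 6.61 - 3.24 = 3.37.
Higher confidence requires a wider interval.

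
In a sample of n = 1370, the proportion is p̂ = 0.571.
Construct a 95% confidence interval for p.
(0.545, 0.597)

Proportion CI:
SE = √(p̂(1-p̂)/n) = √(0.571 · 0.429 / 1370) = 0.01337

z* = 1.960
Margin = z* · SE = 1.960 · 0.01337 = 0.0262

CI: 0.571 ± 0.0262 = (0.545, 0.597)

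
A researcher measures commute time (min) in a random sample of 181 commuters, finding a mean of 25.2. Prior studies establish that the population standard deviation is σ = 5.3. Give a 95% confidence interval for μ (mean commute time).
(24.43, 25.97)

z-interval (σ known):
z* = 1.960 for 95% confidence

Margin of error = z* · σ/√n = 1.960 · 5.3/√181 = 0.77

CI: (25.2 - 0.77, 25.2 + 0.77) = (24.43, 25.97)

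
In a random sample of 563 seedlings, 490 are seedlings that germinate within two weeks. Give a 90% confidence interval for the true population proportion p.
(0.847, 0.894)

Proportion CI:
p̂ = 490/563 = 0.87034
SE = √(p̂(1-p̂)/n) = √(0.87034 · 0.12966 / 563) = 0.01416

z* = 1.645
Margin = z* · SE = 1.645 · 0.01416 = 0.0233

CI: 0.87034 ± 0.0233 = (0.847, 0.894)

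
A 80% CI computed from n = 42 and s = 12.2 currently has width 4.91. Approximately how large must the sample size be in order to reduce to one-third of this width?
n ≈ 378

CI width ∝ 1/√n
To reduce width by factor 3, need √n to grow by 3 → need 3² = 9 times as many samples.

Current: n = 42, width = 4.91
New: n = 378, width ≈ 1.61

Width reduced by factor of 4.91/1.61 = 3.05.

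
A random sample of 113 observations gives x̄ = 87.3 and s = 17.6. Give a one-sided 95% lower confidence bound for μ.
μ ≥ 84.55

Lower bound (one-sided):
t* = 1.659 (one-sided for 95%)
Lower bound = x̄ - t* · s/√n = 87.3 - 1.659 · 17.6/√113 = 84.55

We are 95% confident that μ ≥ 84.55.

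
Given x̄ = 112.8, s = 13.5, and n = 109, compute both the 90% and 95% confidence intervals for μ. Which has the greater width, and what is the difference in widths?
95% CI is wider by 0.84

df = 108
90% CI: t* = 1.659, (110.65, 114.95), width = 2 · t* · s/√n = 4.29
95% CI: t* = 1.982, (110.24, 115.36), width = 2 · t* · s/√n = 5.13

The 95% CI is wider by 5.13 - 4.29 = 0.84.
Higher confidence requires a wider interval.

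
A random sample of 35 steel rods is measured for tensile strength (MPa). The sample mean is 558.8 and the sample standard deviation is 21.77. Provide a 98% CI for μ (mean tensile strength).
(549.82, 567.78)

t-interval (σ unknown):
df = n - 1 = 34
t* = 2.441 for 98% confidence

Margin of error = t* · s/√n = 2.441 · 21.77/√35 = 8.98

CI: (549.82, 567.78)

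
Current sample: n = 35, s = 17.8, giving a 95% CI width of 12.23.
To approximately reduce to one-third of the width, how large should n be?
n ≈ 315

CI width ∝ 1/√n
To reduce width by factor 3, need √n to grow by 3 → need 3² = 9 times as many samples.

Current: n = 35, width = 12.23
New: n = 315, width ≈ 3.95

Width reduced by factor of 12.23/3.95 = 3.10.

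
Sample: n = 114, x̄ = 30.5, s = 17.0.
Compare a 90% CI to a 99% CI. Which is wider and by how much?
99% CI is wider by 3.06

df = 113
90% CI: t* = 1.658, (27.86, 33.14), width = 2 · t* · s/√n = 5.28
99% CI: t* = 2.620, (26.33, 34.67), width = 2 · t* · s/√n = 8.34

The 99% CI is wider by 8.34 - 5.28 = 3.06.
Higher confidence requires a wider interval.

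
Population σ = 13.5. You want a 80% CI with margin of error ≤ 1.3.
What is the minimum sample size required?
n ≥ 178

For margin E ≤ 1.3:
n ≥ (z* · σ / E)²
n ≥ (1.282 · 13.5 / 1.3)²
n ≥ 177.24

Minimum n = 178 (rounding up)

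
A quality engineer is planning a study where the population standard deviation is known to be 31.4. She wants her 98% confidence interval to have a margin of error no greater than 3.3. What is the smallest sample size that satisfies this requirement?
n ≥ 490

For margin E ≤ 3.3:
n ≥ (z* · σ / E)²
n ≥ (2.326 · 31.4 / 3.3)²
n ≥ 489.84

Minimum n = 490 (rounding up)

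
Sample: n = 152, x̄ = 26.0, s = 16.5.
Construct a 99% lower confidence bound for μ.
μ ≥ 22.85

Lower bound (one-sided):
t* = 2.351 (one-sided for 99%)
Lower bound = x̄ - t* · s/√n = 26.0 - 2.351 · 16.5/√152 = 22.85

We are 99% confident that μ ≥ 22.85.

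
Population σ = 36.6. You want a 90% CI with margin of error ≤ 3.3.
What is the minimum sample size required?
n ≥ 333

For margin E ≤ 3.3:
n ≥ (z* · σ / E)²
n ≥ (1.645 · 36.6 / 3.3)²
n ≥ 332.86

Minimum n = 333 (rounding up)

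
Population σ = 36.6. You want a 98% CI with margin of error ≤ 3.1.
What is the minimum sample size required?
n ≥ 755

For margin E ≤ 3.1:
n ≥ (z* · σ / E)²
n ≥ (2.326 · 36.6 / 3.1)²
n ≥ 754.15

Minimum n = 755 (rounding up)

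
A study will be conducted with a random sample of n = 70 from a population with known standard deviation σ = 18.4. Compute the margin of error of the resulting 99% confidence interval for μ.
Margin of error = 5.67

Margin of error = z* · σ/√n
= 2.576 · 18.4/√70
= 2.576 · 18.4/8.3666
= 5.67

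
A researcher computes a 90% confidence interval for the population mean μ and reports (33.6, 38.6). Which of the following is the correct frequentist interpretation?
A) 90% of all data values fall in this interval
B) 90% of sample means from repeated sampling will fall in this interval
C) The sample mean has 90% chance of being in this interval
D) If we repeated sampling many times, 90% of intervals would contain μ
D

A) Wrong — a CI is about the parameter μ, not individual data values.
B) Wrong — coverage applies to intervals containing μ, not to future x̄ values.
C) Wrong — x̄ is observed and sits in the interval by construction.
D) Correct — this is the frequentist long-run coverage interpretation.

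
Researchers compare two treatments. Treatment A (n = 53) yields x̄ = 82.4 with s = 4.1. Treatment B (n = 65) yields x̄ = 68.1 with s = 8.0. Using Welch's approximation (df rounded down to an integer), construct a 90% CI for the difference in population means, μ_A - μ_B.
(12.41, 16.19)

Difference: x̄₁ - x̄₂ = 14.30
SE = √(s₁²/n₁ + s₂²/n₂) = √(4.1²/53 + 8.0²/65) = 1.1410
df = 99.20 → 99 (Welch–Satterthwaite, rounded down)
t* = 1.660

CI: 14.30 ± 1.660 · 1.1410 = 14.30 ± 1.89 = (12.41, 16.19)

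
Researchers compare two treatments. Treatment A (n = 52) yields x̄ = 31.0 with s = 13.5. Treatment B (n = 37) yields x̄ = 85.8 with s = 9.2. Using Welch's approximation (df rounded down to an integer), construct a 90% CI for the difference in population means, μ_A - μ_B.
(-58.80, -50.80)

Difference: x̄₁ - x̄₂ = -54.80
SE = √(s₁²/n₁ + s₂²/n₂) = √(13.5²/52 + 9.2²/37) = 2.4067
df = 86.87 → 86 (Welch–Satterthwaite, rounded down)
t* = 1.663

CI: -54.80 ± 1.663 · 2.4067 = -54.80 ± 4.00 = (-58.80, -50.80)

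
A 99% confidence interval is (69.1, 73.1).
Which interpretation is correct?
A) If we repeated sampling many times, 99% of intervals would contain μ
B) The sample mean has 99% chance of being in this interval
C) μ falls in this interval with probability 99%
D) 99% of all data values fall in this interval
A

A) Correct — this is the frequentist long-run coverage interpretation.
B) Wrong — x̄ is observed and sits in the interval by construction.
C) Wrong — μ is fixed; the randomness lives in the interval, not in μ.
D) Wrong — a CI is about the parameter μ, not individual data values.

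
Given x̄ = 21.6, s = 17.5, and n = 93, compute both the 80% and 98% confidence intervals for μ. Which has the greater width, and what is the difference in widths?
98% CI is wider by 3.90

df = 92
80% CI: t* = 1.291, (19.26, 23.94), width = 2 · t* · s/√n = 4.69
98% CI: t* = 2.368, (17.30, 25.90), width = 2 · t* · s/√n = 8.59

The 98% CI is wider by 8.59 - 4.69 = 3.90.
Higher confidence requires a wider interval.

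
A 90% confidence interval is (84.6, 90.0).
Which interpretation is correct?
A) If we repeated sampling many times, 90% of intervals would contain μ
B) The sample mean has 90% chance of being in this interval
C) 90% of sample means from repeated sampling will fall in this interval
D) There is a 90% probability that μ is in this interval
A

A) Correct — this is the frequentist long-run coverage interpretation.
B) Wrong — x̄ is observed and sits in the interval by construction.
C) Wrong — coverage applies to intervals containing μ, not to future x̄ values.
D) Wrong — μ is fixed; the randomness lives in the interval, not in μ.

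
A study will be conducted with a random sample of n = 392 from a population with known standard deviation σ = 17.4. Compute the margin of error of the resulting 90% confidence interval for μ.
Margin of error = 1.45

Margin of error = z* · σ/√n
= 1.645 · 17.4/√392
= 1.645 · 17.4/19.7990
= 1.45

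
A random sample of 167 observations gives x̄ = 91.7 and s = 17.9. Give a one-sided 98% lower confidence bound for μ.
μ ≥ 88.83

Lower bound (one-sided):
t* = 2.070 (one-sided for 98%)
Lower bound = x̄ - t* · s/√n = 91.7 - 2.070 · 17.9/√167 = 88.83

We are 98% confident that μ ≥ 88.83.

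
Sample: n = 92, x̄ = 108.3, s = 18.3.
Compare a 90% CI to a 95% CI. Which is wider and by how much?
95% CI is wider by 1.24

df = 91
90% CI: t* = 1.662, (105.13, 111.47), width = 2 · t* · s/√n = 6.34
95% CI: t* = 1.986, (104.51, 112.09), width = 2 · t* · s/√n = 7.58

The 95% CI is wider by 7.58 - 6.34 = 1.24.
Higher confidence requires a wider interval.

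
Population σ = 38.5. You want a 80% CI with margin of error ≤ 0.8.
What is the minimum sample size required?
n ≥ 3807

For margin E ≤ 0.8:
n ≥ (z* · σ / E)²
n ≥ (1.282 · 38.5 / 0.8)²
n ≥ 3806.43

Minimum n = 3807 (rounding up)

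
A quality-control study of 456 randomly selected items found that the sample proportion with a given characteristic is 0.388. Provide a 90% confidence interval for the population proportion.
(0.350, 0.426)

Proportion CI:
SE = √(p̂(1-p̂)/n) = √(0.388 · 0.612 / 456) = 0.02282

z* = 1.645
Margin = z* · SE = 1.645 · 0.02282 = 0.0375

CI: 0.388 ± 0.0375 = (0.350, 0.426)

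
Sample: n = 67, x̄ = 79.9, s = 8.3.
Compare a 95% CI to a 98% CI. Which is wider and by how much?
98% CI is wider by 0.78

df = 66
95% CI: t* = 1.997, (77.88, 81.92), width = 2 · t* · s/√n = 4.05
98% CI: t* = 2.384, (77.48, 82.32), width = 2 · t* · s/√n = 4.83

The 98% CI is wider by 4.83 - 4.05 = 0.78.
Higher confidence requires a wider interval.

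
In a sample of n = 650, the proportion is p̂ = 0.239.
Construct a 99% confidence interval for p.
(0.196, 0.282)

Proportion CI:
SE = √(p̂(1-p̂)/n) = √(0.239 · 0.761 / 650) = 0.01673

z* = 2.576
Margin = z* · SE = 2.576 · 0.01673 = 0.0431

CI: 0.239 ± 0.0431 = (0.196, 0.282)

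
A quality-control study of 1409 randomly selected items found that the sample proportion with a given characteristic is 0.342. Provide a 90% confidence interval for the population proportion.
(0.321, 0.363)

Proportion CI:
SE = √(p̂(1-p̂)/n) = √(0.342 · 0.658 / 1409) = 0.01264

z* = 1.645
Margin = z* · SE = 1.645 · 0.01264 = 0.0208

CI: 0.342 ± 0.0208 = (0.321, 0.363)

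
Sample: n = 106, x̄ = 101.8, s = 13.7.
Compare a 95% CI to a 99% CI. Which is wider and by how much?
99% CI is wider by 1.70

df = 105
95% CI: t* = 1.983, (99.16, 104.44), width = 2 · t* · s/√n = 5.28
99% CI: t* = 2.623, (98.31, 105.29), width = 2 · t* · s/√n = 6.98

The 99% CI is wider by 6.98 - 5.28 = 1.70.
Higher confidence requires a wider interval.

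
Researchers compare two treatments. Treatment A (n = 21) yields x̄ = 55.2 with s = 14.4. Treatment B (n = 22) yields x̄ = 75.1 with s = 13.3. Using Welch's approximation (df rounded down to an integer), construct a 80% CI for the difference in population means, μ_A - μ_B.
(-25.42, -14.38)

Difference: x̄₁ - x̄₂ = -19.90
SE = √(s₁²/n₁ + s₂²/n₂) = √(14.4²/21 + 13.3²/22) = 4.2326
df = 40.35 → 40 (Welch–Satterthwaite, rounded down)
t* = 1.303

CI: -19.90 ± 1.303 · 4.2326 = -19.90 ± 5.52 = (-25.42, -14.38)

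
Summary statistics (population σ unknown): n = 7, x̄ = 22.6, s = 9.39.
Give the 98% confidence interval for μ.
(11.45, 33.75)

t-interval (σ unknown):
df = n - 1 = 6
t* = 3.143 for 98% confidence

Margin of error = t* · s/√n = 3.143 · 9.39/√7 = 11.15

CI: (11.45, 33.75)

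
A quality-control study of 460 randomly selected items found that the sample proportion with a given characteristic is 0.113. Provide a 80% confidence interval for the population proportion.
(0.094, 0.132)

Proportion CI:
SE = √(p̂(1-p̂)/n) = √(0.113 · 0.887 / 460) = 0.01476

z* = 1.282
Margin = z* · SE = 1.282 · 0.01476 = 0.0189

CI: 0.113 ± 0.0189 = (0.094, 0.132)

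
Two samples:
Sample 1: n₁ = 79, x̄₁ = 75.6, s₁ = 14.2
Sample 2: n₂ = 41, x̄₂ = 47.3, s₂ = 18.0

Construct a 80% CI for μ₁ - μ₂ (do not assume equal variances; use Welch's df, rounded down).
(24.11, 32.49)

Difference: x̄₁ - x̄₂ = 28.30
SE = √(s₁²/n₁ + s₂²/n₂) = √(14.2²/79 + 18.0²/41) = 3.2334
df = 66.46 → 66 (Welch–Satterthwaite, rounded down)
t* = 1.295

CI: 28.30 ± 1.295 · 3.2334 = 28.30 ± 4.19 = (24.11, 32.49)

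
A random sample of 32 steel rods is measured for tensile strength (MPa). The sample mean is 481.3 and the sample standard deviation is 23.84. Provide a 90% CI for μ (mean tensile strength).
(474.15, 488.45)

t-interval (σ unknown):
df = n - 1 = 31
t* = 1.696 for 90% confidence

Margin of error = t* · s/√n = 1.696 · 23.84/√32 = 7.15

CI: (474.15, 488.45)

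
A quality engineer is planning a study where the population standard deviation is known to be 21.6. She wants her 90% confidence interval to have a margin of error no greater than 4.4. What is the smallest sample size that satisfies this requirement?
n ≥ 66

For margin E ≤ 4.4:
n ≥ (z* · σ / E)²
n ≥ (1.645 · 21.6 / 4.4)²
n ≥ 65.21

Minimum n = 66 (rounding up)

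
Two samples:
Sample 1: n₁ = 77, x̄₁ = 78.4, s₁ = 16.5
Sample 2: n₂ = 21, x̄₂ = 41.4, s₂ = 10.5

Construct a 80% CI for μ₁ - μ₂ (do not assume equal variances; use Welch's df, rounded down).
(33.15, 40.85)

Difference: x̄₁ - x̄₂ = 37.00
SE = √(s₁²/n₁ + s₂²/n₂) = √(16.5²/77 + 10.5²/21) = 2.9641
df = 50.04 → 50 (Welch–Satterthwaite, rounded down)
t* = 1.299

CI: 37.00 ± 1.299 · 2.9641 = 37.00 ± 3.85 = (33.15, 40.85)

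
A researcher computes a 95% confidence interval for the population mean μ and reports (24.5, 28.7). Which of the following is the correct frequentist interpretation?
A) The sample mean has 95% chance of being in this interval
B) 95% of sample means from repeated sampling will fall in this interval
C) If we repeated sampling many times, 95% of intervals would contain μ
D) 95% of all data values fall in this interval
C

A) Wrong — x̄ is observed and sits in the interval by construction.
B) Wrong — coverage applies to intervals containing μ, not to future x̄ values.
C) Correct — this is the frequentist long-run coverage interpretation.
D) Wrong — a CI is about the parameter μ, not individual data values.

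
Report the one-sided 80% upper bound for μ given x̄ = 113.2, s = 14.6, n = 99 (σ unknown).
μ ≤ 114.44

Upper bound (one-sided):
t* = 0.845 (one-sided for 80%)
Upper bound = x̄ + t* · s/√n = 113.2 + 0.845 · 14.6/√99 = 114.44

We are 80% confident that μ ≤ 114.44.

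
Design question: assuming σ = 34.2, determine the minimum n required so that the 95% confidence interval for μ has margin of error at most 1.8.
n ≥ 1387

For margin E ≤ 1.8:
n ≥ (z* · σ / E)²
n ≥ (1.960 · 34.2 / 1.8)²
n ≥ 1386.82

Minimum n = 1387 (rounding up)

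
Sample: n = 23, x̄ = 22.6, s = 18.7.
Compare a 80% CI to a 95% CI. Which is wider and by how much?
95% CI is wider by 5.87

df = 22
80% CI: t* = 1.321, (17.45, 27.75), width = 2 · t* · s/√n = 10.30
95% CI: t* = 2.074, (14.51, 30.69), width = 2 · t* · s/√n = 16.17

The 95% CI is wider by 16.17 - 10.30 = 5.87.
Higher confidence requires a wider interval.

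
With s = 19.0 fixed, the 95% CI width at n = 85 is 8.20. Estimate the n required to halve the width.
n ≈ 340

CI width ∝ 1/√n
To reduce width by factor 2, need √n to grow by 2 → need 2² = 4 times as many samples.

Current: n = 85, width = 8.20
New: n = 340, width ≈ 4.05

Width reduced by factor of 8.20/4.05 = 2.02.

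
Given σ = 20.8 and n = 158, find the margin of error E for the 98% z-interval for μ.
Margin of error = 3.85

Margin of error = z* · σ/√n
= 2.326 · 20.8/√158
= 2.326 · 20.8/12.5698
= 3.85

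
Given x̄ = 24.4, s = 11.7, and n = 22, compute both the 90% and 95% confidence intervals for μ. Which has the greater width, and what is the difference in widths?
95% CI is wider by 1.79

df = 21
90% CI: t* = 1.721, (20.11, 28.69), width = 2 · t* · s/√n = 8.59
95% CI: t* = 2.080, (19.21, 29.59), width = 2 · t* · s/√n = 10.38

The 95% CI is wider by 10.38 - 8.59 = 1.79.
Higher confidence requires a wider interval.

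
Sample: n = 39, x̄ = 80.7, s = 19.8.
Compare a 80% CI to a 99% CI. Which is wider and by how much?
99% CI is wider by 8.93

df = 38
80% CI: t* = 1.304, (76.57, 84.83), width = 2 · t* · s/√n = 8.27
99% CI: t* = 2.712, (72.10, 89.30), width = 2 · t* · s/√n = 17.20

The 99% CI is wider by 17.20 - 8.27 = 8.93.
Higher confidence requires a wider interval.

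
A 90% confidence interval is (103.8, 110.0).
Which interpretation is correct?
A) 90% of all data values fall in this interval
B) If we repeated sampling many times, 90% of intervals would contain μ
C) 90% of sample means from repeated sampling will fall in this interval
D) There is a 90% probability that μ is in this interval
B

A) Wrong — a CI is about the parameter μ, not individual data values.
B) Correct — this is the frequentist long-run coverage interpretation.
C) Wrong — coverage applies to intervals containing μ, not to future x̄ values.
D) Wrong — μ is fixed; the randomness lives in the interval, not in μ.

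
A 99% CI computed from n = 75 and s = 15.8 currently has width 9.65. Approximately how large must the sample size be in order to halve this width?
n ≈ 300

CI width ∝ 1/√n
To reduce width by factor 2, need √n to grow by 2 → need 2² = 4 times as many samples.

Current: n = 75, width = 9.65
New: n = 300, width ≈ 4.73

Width reduced by factor of 9.65/4.73 = 2.04.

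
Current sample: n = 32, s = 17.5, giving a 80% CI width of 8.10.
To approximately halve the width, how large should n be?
n ≈ 128

CI width ∝ 1/√n
To reduce width by factor 2, need √n to grow by 2 → need 2² = 4 times as many samples.

Current: n = 32, width = 8.10
New: n = 128, width ≈ 3.98

Width reduced by factor of 8.10/3.98 = 2.04.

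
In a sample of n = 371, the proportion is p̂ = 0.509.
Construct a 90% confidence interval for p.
(0.466, 0.552)

Proportion CI:
SE = √(p̂(1-p̂)/n) = √(0.509 · 0.491 / 371) = 0.02595

z* = 1.645
Margin = z* · SE = 1.645 · 0.02595 = 0.0427

CI: 0.509 ± 0.0427 = (0.466, 0.552)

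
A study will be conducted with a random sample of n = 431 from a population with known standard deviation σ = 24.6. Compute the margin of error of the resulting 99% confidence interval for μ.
Margin of error = 3.05

Margin of error = z* · σ/√n
= 2.576 · 24.6/√431
= 2.576 · 24.6/20.7605
= 3.05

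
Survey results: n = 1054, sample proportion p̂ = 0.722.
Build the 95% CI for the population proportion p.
(0.695, 0.749)

Proportion CI:
SE = √(p̂(1-p̂)/n) = √(0.722 · 0.278 / 1054) = 0.01380

z* = 1.960
Margin = z* · SE = 1.960 · 0.01380 = 0.0270

CI: 0.722 ± 0.0270 = (0.695, 0.749)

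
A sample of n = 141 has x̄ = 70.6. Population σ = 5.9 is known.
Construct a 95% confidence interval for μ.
(69.63, 71.57)

z-interval (σ known):
z* = 1.960 for 95% confidence

Margin of error = z* · σ/√n = 1.960 · 5.9/√141 = 0.97

CI: (70.6 - 0.97, 70.6 + 0.97) = (69.63, 71.57)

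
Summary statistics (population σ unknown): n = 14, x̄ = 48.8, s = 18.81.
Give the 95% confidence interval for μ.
(37.94, 59.66)

t-interval (σ unknown):
df = n - 1 = 13
t* = 2.160 for 95% confidence

Margin of error = t* · s/√n = 2.160 · 18.81/√14 = 10.86

CI: (37.94, 59.66)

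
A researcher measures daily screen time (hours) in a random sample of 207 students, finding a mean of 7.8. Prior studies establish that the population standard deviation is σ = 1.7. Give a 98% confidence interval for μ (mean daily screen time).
(7.53, 8.07)

z-interval (σ known):
z* = 2.326 for 98% confidence

Margin of error = z* · σ/√n = 2.326 · 1.7/√207 = 0.27

CI: (7.8 - 0.27, 7.8 + 0.27) = (7.53, 8.07)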